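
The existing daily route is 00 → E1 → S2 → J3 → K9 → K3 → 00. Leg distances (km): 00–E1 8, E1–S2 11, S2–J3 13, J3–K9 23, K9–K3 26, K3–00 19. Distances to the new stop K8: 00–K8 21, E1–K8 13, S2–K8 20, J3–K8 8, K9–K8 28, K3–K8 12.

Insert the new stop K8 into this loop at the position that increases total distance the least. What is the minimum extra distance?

+13 km — insert K8 between J3 and K9.

Insertion cost between consecutive stops i–j is d(i,K8) + d(K8,j) − d(i,j):
  between 00 and E1: 21 + 13 − 8 = 26
  between E1 and S2: 13 + 20 − 11 = 22
  between S2 and J3: 20 + 8 − 13 = 15
  between J3 and K9: 8 + 28 − 23 = 13
  between K9 and K3: 28 + 12 − 26 = 14
  between K3 and 00: 12 + 21 − 19 = 14
Cheapest insertion is between J3 and K9, adding 13.
New total = 100 + 13 = 113.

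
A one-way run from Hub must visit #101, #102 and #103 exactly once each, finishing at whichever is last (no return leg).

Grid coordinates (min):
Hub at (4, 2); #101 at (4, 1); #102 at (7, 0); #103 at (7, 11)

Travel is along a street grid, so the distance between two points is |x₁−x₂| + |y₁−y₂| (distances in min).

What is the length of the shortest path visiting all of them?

Shortest open route: 16 min.

There are 3! = 6 possible orderings.
Hub → #101 → #102 → #103: 1+4+11 = 16
Hub → #101 → #103 → #102: 1+13+11 = 25
Hub → #102 → #101 → #103: 5+4+13 = 22
Hub → #102 → #103 → #101: 5+11+13 = 29
Hub → #103 → #101 → #102: 12+13+4 = 29
Hub → #103 → #102 → #101: 12+11+4 = 27
The minimum is 16.
One shortest path: Hub → #101 → #102 → #103.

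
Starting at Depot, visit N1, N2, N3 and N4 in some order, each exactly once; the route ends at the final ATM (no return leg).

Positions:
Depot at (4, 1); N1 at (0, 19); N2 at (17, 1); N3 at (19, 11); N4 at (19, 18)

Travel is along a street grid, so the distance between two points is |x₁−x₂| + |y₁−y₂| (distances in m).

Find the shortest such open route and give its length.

There are 4! = 24 possible orderings.
Depot→N1→N2→N3→N4: 22+35+12+7 = 76
Depot→N1→N2→N4→N3: 22+35+19+7 = 83
Depot→N1→N3→N2→N4: 22+27+12+19 = 80
Depot→N1→N3→N4→N2: 22+27+7+19 = 75
Depot→N1→N4→N2→N3: 22+20+19+12 = 73
Depot→N1→N4→N3→N2: 22+20+7+12 = 61
Depot→N2→N1→N3→N4: 13+35+27+7 = 82
Depot→N2→N1→N4→N3: 13+35+20+7 = 75
Depot→N2→N3→N1→N4: 13+12+27+20 = 72
Depot→N2→N3→N4→N1: 13+12+7+20 = 52
Depot→N2→N4→N1→N3: 13+19+20+27 = 79
Depot→N2→N4→N3→N1: 13+19+7+27 = 66
Depot→N3→N1→N2→N4: 25+27+35+19 = 106
Depot→N3→N1→N4→N2: 25+27+20+19 = 91
… (10 more)
The minimum is 52.
One shortest path: Depot → N2 → N3 → N4 → N1.

52 m — the minimum one-way total.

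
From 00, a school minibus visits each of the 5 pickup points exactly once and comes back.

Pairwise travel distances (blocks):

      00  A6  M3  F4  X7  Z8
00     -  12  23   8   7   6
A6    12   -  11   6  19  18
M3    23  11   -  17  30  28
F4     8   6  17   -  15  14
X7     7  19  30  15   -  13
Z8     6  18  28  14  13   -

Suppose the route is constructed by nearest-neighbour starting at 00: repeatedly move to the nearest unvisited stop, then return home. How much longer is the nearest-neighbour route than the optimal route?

Excess over optimum: 1 blocks.

00: Z8=6, X7=7, F4=8, A6=12, M3=23 ⇒ Z8
Z8: X7=13, F4=14, A6=18, M3=28 ⇒ X7
X7: F4=15, A6=19, M3=30 ⇒ F4
F4: A6=6, M3=17 ⇒ A6
A6: M3=11 ⇒ M3
NN route 00 → Z8 → X7 → F4 → A6 → M3 → 00 costs 74.
Optimal: 00 → F4 → A6 → M3 → Z8 → X7 → 00 costs 73 (by enumerating all 60 distinct tours).
Excess = 74 − 73 = 1.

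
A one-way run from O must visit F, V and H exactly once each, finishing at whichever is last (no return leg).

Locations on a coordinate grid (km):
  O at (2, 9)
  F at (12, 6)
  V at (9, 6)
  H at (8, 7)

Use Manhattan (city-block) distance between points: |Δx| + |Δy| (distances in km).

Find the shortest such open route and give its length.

Shortest open route: 13 km.

There are 3! = 6 possible orderings.
O → F → V → H: 13+3+2 = 18
O → F → H → V: 13+5+2 = 20
O → V → F → H: 10+3+5 = 18
O → V → H → F: 10+2+5 = 17
O → H → F → V: 8+5+3 = 16
O → H → V → F: 8+2+3 = 13
The minimum is 13.
One shortest path: O → H → V → F.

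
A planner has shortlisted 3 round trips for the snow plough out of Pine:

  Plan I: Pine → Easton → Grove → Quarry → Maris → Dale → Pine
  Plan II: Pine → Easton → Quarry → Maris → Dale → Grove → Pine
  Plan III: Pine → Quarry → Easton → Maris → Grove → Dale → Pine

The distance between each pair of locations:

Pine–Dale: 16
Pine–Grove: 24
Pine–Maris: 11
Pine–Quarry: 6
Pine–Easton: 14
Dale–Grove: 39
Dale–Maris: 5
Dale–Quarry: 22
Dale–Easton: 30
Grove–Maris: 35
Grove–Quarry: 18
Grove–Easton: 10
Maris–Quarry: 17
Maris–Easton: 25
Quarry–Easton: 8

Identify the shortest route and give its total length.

Shortest is Plan I, total 80.

Plan I: 14 + 10 + 18 + 17 + 5 + 16 = 80
Plan II: 14 + 8 + 17 + 5 + 39 + 24 = 107
Plan III: 6 + 8 + 25 + 35 + 39 + 16 = 129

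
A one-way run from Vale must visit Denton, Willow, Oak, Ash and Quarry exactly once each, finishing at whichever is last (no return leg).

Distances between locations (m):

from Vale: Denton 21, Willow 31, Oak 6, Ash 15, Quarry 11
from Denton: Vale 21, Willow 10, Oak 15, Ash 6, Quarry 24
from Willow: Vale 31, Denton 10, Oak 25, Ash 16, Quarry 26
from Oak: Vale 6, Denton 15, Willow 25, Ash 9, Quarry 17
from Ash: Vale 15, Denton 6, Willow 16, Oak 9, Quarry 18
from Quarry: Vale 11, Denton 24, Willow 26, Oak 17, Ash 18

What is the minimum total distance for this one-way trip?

There are 5! = 120 possible orderings.
Vale→Denton→Willow→Oak→Ash→Quarry: 21+10+25+9+18 = 83
Vale→Denton→Willow→Oak→Quarry→Ash: 21+10+25+17+18 = 91
Vale→Denton→Willow→Ash→Oak→Quarry: 21+10+16+9+17 = 73
Vale→Denton→Willow→Ash→Quarry→Oak: 21+10+16+18+17 = 82
Vale→Denton→Willow→Quarry→Oak→Ash: 21+10+26+17+9 = 83
Vale→Denton→Willow→Quarry→Ash→Oak: 21+10+26+18+9 = 84
Vale→Denton→Oak→Willow→Ash→Quarry: 21+15+25+16+18 = 95
Vale→Denton→Oak→Willow→Quarry→Ash: 21+15+25+26+18 = 105
Vale→Denton→Oak→Ash→Willow→Quarry: 21+15+9+16+26 = 87
Vale→Denton→Oak→Ash→Quarry→Willow: 21+15+9+18+26 = 89
Vale→Denton→Oak→Quarry→Willow→Ash: 21+15+17+26+16 = 95
Vale→Denton→Oak→Quarry→Ash→Willow: 21+15+17+18+16 = 87
Vale→Denton→Ash→Willow→Oak→Quarry: 21+6+16+25+17 = 85
Vale→Denton→Ash→Willow→Quarry→Oak: 21+6+16+26+17 = 86
… (106 more)
Vale→Quarry→Oak→Ash→Denton→Willow: 11+17+9+6+10 = 53  ← best
The minimum is 53.
One shortest path: Vale → Quarry → Oak → Ash → Denton → Willow.

53 m — the minimum one-way total.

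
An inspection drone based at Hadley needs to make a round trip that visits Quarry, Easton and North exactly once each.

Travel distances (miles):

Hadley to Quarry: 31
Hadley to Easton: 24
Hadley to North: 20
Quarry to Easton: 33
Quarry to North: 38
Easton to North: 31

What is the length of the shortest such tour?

Shortest round trip = 115 miles.

There are 3 distinct closed tours to check (reversals are equivalent).
Hadley → Quarry → Easton → North → Hadley: 31+33+31+20 = 115
Hadley → Quarry → North → Easton → Hadley: 31+38+31+24 = 124
Hadley → Easton → Quarry → North → Hadley: 24+33+38+20 = 115
The minimum is 115.
One optimal route: Hadley → Quarry → Easton → North → Hadley (or its reverse).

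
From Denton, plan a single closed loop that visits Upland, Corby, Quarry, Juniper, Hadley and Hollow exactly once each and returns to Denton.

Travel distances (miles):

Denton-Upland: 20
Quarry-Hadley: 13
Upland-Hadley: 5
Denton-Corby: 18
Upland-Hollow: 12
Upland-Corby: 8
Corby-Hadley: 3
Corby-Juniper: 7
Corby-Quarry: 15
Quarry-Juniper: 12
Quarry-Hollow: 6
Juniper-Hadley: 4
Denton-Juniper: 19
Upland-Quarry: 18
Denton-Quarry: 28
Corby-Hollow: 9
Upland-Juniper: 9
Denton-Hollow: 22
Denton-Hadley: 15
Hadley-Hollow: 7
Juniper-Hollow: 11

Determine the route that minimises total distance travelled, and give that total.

Minimum total distance: 74 miles.

There are 360 distinct closed tours to check (reversals are equivalent).
Denton→Upland→Corby→Quarry→Juniper→Hadley→Hollow→Denton: 20+8+15+12+4+7+22 = 88
Denton→Upland→Corby→Quarry→Juniper→Hollow→Hadley→Denton: 20+8+15+12+11+7+15 = 88
Denton→Upland→Corby→Quarry→Hadley→Juniper→Hollow→Denton: 20+8+15+13+4+11+22 = 93
Denton→Upland→Corby→Quarry→Hadley→Hollow→Juniper→Denton: 20+8+15+13+7+11+19 = 93
Denton→Upland→Corby→Quarry→Hollow→Juniper→Hadley→Denton: 20+8+15+6+11+4+15 = 79
Denton→Upland→Corby→Quarry→Hollow→Hadley→Juniper→Denton: 20+8+15+6+7+4+19 = 79
Denton→Upland→Corby→Juniper→Quarry→Hadley→Hollow→Denton: 20+8+7+12+13+7+22 = 89
Denton→Upland→Corby→Juniper→Quarry→Hollow→Hadley→Denton: 20+8+7+12+6+7+15 = 75
… (352 more)
Denton→Upland→Corby→Hollow→Quarry→Juniper→Hadley→Denton: 20+8+9+6+12+4+15 = 74  ← best
The minimum is 74.
One optimal route: Denton → Upland → Corby → Hollow → Quarry → Juniper → Hadley → Denton (or its reverse).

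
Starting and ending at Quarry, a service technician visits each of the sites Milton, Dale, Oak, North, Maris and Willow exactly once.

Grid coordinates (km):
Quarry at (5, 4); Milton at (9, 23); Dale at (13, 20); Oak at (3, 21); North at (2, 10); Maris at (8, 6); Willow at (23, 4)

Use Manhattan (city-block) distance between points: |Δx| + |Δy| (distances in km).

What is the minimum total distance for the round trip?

Shortest round trip = 84 km.

With 6 stops there are 6!/2 = 360 distinct round trips (a route and its reverse cost the same).
Quarry - Milton - Dale - Oak - North - Maris - Willow - Quarry: 23+7+11+12+10+17+18 = 98
Quarry - Milton - Dale - Oak - North - Willow - Maris - Quarry: 23+7+11+12+27+17+5 = 102
Quarry - Milton - Dale - Oak - Maris - North - Willow - Quarry: 23+7+11+20+10+27+18 = 116
Quarry - Milton - Dale - Oak - Maris - Willow - North - Quarry: 23+7+11+20+17+27+9 = 114
Quarry - Milton - Dale - Oak - Willow - North - Maris - Quarry: 23+7+11+37+27+10+5 = 120
Quarry - Milton - Dale - Oak - Willow - Maris - North - Quarry: 23+7+11+37+17+10+9 = 114
Quarry - Milton - Dale - North - Oak - Maris - Willow - Quarry: 23+7+21+12+20+17+18 = 118
Quarry - Milton - Dale - North - Oak - Willow - Maris - Quarry: 23+7+21+12+37+17+5 = 122
… (352 more)
Quarry - North - Oak - Milton - Dale - Willow - Maris - Quarry: 9+12+8+7+26+17+5 = 84  ← best
The minimum is 84.
One optimal route: Quarry → North → Oak → Milton → Dale → Willow → Maris → Quarry (or its reverse).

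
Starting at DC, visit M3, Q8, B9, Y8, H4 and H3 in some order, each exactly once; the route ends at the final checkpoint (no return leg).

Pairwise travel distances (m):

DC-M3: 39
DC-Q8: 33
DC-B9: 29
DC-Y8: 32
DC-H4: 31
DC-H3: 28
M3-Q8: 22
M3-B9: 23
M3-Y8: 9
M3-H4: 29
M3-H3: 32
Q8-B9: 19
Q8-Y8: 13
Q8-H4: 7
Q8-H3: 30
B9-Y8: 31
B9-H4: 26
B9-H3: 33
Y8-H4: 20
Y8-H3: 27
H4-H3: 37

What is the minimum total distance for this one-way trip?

There are 6! = 720 possible orderings.
DC→M3→Q8→B9→Y8→H4→H3: 39+22+19+31+20+37 = 168
DC→M3→Q8→B9→Y8→H3→H4: 39+22+19+31+27+37 = 175
DC→M3→Q8→B9→H4→Y8→H3: 39+22+19+26+20+27 = 153
DC→M3→Q8→B9→H4→H3→Y8: 39+22+19+26+37+27 = 170
DC→M3→Q8→B9→H3→Y8→H4: 39+22+19+33+27+20 = 160
DC→M3→Q8→B9→H3→H4→Y8: 39+22+19+33+37+20 = 170
DC→M3→Q8→Y8→B9→H4→H3: 39+22+13+31+26+37 = 168
DC→M3→Q8→Y8→B9→H3→H4: 39+22+13+31+33+37 = 175
… (712 more)
DC→H3→B9→M3→Y8→Q8→H4: 28+33+23+9+13+7 = 113  ← best
The minimum is 113.
One shortest path: DC → H3 → B9 → M3 → Y8 → Q8 → H4.

Minimum one-way distance = 113 m.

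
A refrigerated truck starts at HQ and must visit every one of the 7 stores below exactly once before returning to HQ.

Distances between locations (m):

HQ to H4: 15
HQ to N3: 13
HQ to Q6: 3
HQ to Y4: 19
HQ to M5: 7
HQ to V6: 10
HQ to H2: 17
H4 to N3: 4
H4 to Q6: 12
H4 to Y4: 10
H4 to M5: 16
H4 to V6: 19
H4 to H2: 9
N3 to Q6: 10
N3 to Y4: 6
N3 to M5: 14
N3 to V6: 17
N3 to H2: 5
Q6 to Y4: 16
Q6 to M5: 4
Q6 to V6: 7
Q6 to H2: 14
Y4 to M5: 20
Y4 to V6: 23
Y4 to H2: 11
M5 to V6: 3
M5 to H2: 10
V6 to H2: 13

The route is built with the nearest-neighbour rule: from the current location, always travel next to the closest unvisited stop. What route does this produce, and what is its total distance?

Nearest-neighbour total = 61 m; route HQ → Q6 → M5 → V6 → H2 → N3 → H4 → Y4 → HQ.

From HQ: distances to unvisited — Q6=3, M5=7, V6=10, N3=13, H4=15, H2=17, Y4=19. Nearest is Q6 (3).
From Q6: distances to unvisited — M5=4, V6=7, N3=10, H4=12, H2=14, Y4=16. Nearest is M5 (4).
From M5: distances to unvisited — V6=3, H2=10, N3=14, H4=16, Y4=20. Nearest is V6 (3).
From V6: distances to unvisited — H2=13, N3=17, H4=19, Y4=23. Nearest is H2 (13).
From H2: distances to unvisited — N3=5, H4=9, Y4=11. Nearest is N3 (5).
From N3: distances to unvisited — H4=4, Y4=6. Nearest is H4 (4).
From H4: distances to unvisited — Y4=10. Nearest is Y4 (10).
Return Y4→HQ: 19.
Total = 3 + 4 + 3 + 13 + 5 + 4 + 10 + 19 = 61.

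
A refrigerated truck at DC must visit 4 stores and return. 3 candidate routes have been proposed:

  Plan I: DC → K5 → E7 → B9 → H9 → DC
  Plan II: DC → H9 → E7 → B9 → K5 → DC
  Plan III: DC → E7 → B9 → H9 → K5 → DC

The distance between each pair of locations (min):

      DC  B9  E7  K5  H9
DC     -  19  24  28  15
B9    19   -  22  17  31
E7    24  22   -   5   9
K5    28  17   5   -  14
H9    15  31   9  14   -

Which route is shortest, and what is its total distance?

Plan I: 28 + 5 + 22 + 31 + 15 = 101
Plan II: 15 + 9 + 22 + 17 + 28 = 91
Plan III: 24 + 22 + 31 + 14 + 28 = 119

91 min — Plan II is the shortest.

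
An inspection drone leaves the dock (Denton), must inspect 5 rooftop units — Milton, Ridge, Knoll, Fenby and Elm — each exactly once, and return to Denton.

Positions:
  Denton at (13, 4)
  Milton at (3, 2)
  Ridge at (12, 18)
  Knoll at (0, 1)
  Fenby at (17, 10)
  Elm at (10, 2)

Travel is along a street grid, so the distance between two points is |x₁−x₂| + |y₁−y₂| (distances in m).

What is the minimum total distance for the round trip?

68 m — the shortest possible round trip.

There are 60 distinct closed tours to check (reversals are equivalent).
Denton-Milton-Ridge-Knoll-Fenby-Elm-Denton: 12+25+29+26+15+5 = 112
Denton-Milton-Ridge-Knoll-Elm-Fenby-Denton: 12+25+29+11+15+10 = 102
Denton-Milton-Ridge-Fenby-Knoll-Elm-Denton: 12+25+13+26+11+5 = 92
Denton-Milton-Ridge-Fenby-Elm-Knoll-Denton: 12+25+13+15+11+16 = 92
Denton-Milton-Ridge-Elm-Knoll-Fenby-Denton: 12+25+18+11+26+10 = 102
Denton-Milton-Ridge-Elm-Fenby-Knoll-Denton: 12+25+18+15+26+16 = 112
Denton-Milton-Knoll-Ridge-Fenby-Elm-Denton: 12+4+29+13+15+5 = 78
Denton-Milton-Knoll-Ridge-Elm-Fenby-Denton: 12+4+29+18+15+10 = 88
Denton-Milton-Knoll-Fenby-Ridge-Elm-Denton: 12+4+26+13+18+5 = 78
Denton-Milton-Knoll-Fenby-Elm-Ridge-Denton: 12+4+26+15+18+15 = 90
Denton-Milton-Knoll-Elm-Ridge-Fenby-Denton: 12+4+11+18+13+10 = 68
Denton-Milton-Knoll-Elm-Fenby-Ridge-Denton: 12+4+11+15+13+15 = 70
Denton-Milton-Fenby-Ridge-Knoll-Elm-Denton: 12+22+13+29+11+5 = 92
Denton-Milton-Fenby-Ridge-Elm-Knoll-Denton: 12+22+13+18+11+16 = 92
… (46 more)
The minimum is 68.
One optimal route: Denton → Milton → Knoll → Elm → Ridge → Fenby → Denton (or its reverse).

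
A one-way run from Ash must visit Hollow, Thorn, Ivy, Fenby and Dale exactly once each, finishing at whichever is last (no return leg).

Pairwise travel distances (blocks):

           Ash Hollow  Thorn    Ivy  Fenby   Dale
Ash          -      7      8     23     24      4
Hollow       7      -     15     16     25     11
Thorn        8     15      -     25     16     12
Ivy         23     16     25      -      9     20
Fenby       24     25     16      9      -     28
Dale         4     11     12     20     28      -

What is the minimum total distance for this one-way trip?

Shortest open route: 55 blocks.

There are 5! = 120 possible orderings.
Ash→Hollow→Thorn→Ivy→Fenby→Dale: 7+15+25+9+28 = 84
Ash→Hollow→Thorn→Ivy→Dale→Fenby: 7+15+25+20+28 = 95
Ash→Hollow→Thorn→Fenby→Ivy→Dale: 7+15+16+9+20 = 67
Ash→Hollow→Thorn→Fenby→Dale→Ivy: 7+15+16+28+20 = 86
Ash→Hollow→Thorn→Dale→Ivy→Fenby: 7+15+12+20+9 = 63
Ash→Hollow→Thorn→Dale→Fenby→Ivy: 7+15+12+28+9 = 71
Ash→Hollow→Ivy→Thorn→Fenby→Dale: 7+16+25+16+28 = 92
Ash→Hollow→Ivy→Thorn→Dale→Fenby: 7+16+25+12+28 = 88
Ash→Hollow→Ivy→Fenby→Thorn→Dale: 7+16+9+16+12 = 60
Ash→Hollow→Ivy→Fenby→Dale→Thorn: 7+16+9+28+12 = 72
Ash→Hollow→Ivy→Dale→Thorn→Fenby: 7+16+20+12+16 = 71
Ash→Hollow→Ivy→Dale→Fenby→Thorn: 7+16+20+28+16 = 87
Ash→Hollow→Fenby→Thorn→Ivy→Dale: 7+25+16+25+20 = 93
Ash→Hollow→Fenby→Thorn→Dale→Ivy: 7+25+16+12+20 = 80
… (106 more)
Ash→Hollow→Dale→Thorn→Fenby→Ivy: 7+11+12+16+9 = 55  ← best
The minimum is 55.
One shortest path: Ash → Hollow → Dale → Thorn → Fenby → Ivy.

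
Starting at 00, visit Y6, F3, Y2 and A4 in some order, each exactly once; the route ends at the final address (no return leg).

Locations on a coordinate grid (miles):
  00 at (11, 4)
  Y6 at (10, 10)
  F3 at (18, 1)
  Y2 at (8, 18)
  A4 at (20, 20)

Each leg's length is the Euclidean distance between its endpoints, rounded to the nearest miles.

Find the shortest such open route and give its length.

There are 4! = 24 possible orderings.
00→Y6→F3→Y2→A4: 6+12+20+12 = 50
00→Y6→F3→A4→Y2: 6+12+19+12 = 49
00→Y6→Y2→F3→A4: 6+8+20+19 = 53
00→Y6→Y2→A4→F3: 6+8+12+19 = 45
00→Y6→A4→F3→Y2: 6+14+19+20 = 59
00→Y6→A4→Y2→F3: 6+14+12+20 = 52
00→F3→Y6→Y2→A4: 8+12+8+12 = 40
00→F3→Y6→A4→Y2: 8+12+14+12 = 46
00→F3→Y2→Y6→A4: 8+20+8+14 = 50
00→F3→Y2→A4→Y6: 8+20+12+14 = 54
00→F3→A4→Y6→Y2: 8+19+14+8 = 49
00→F3→A4→Y2→Y6: 8+19+12+8 = 47
00→Y2→Y6→F3→A4: 14+8+12+19 = 53
00→Y2→Y6→A4→F3: 14+8+14+19 = 55
… (10 more)
The minimum is 40.
One shortest path: 00 → F3 → Y6 → Y2 → A4.

40 miles — the minimum one-way total.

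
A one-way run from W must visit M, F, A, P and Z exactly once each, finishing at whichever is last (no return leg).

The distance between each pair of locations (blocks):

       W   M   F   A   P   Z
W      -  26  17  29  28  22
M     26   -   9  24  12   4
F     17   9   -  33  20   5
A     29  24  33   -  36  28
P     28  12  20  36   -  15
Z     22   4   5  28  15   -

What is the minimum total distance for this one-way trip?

There are 5! = 120 possible orderings.
W→M→F→A→P→Z: 26+9+33+36+15 = 119
W→M→F→A→Z→P: 26+9+33+28+15 = 111
W→M→F→P→A→Z: 26+9+20+36+28 = 119
W→M→F→P→Z→A: 26+9+20+15+28 = 98
W→M→F→Z→A→P: 26+9+5+28+36 = 104
W→M→F→Z→P→A: 26+9+5+15+36 = 91
W→M→A→F→P→Z: 26+24+33+20+15 = 118
W→M→A→F→Z→P: 26+24+33+5+15 = 103
W→M→A→P→F→Z: 26+24+36+20+5 = 111
W→M→A→P→Z→F: 26+24+36+15+5 = 106
W→M→A→Z→F→P: 26+24+28+5+20 = 103
W→M→A→Z→P→F: 26+24+28+15+20 = 113
W→M→P→F→A→Z: 26+12+20+33+28 = 119
W→M→P→F→Z→A: 26+12+20+5+28 = 91
… (106 more)
W→F→Z→P→M→A: 17+5+15+12+24 = 73  ← best
The minimum is 73.
One shortest path: W → F → Z → P → M → A.

Shortest open route: 73 blocks.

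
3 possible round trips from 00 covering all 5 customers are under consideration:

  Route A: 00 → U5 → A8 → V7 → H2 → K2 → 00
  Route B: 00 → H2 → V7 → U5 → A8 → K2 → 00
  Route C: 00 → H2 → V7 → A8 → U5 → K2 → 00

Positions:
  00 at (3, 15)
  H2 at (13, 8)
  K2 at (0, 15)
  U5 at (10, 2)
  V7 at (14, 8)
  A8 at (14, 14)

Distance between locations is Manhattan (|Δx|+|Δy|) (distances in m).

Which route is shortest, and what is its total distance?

62 m — Route B is the shortest.

Route A: 20 + 16 + 6 + 1 + 20 + 3 = 66
Route B: 17 + 1 + 10 + 16 + 15 + 3 = 62
Route C: 17 + 1 + 6 + 16 + 23 + 3 = 66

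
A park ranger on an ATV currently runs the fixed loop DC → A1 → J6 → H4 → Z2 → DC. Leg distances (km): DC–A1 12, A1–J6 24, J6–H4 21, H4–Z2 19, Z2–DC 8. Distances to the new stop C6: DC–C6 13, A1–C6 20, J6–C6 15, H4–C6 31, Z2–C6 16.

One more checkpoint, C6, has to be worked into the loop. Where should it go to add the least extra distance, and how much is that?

+11 km — insert C6 between A1 and J6.

Insertion cost between consecutive stops i–j is d(i,C6) + d(C6,j) − d(i,j):
  between DC and A1: 13 + 20 − 12 = 21
  between A1 and J6: 20 + 15 − 24 = 11
  between J6 and H4: 15 + 31 − 21 = 25
  between H4 and Z2: 31 + 16 − 19 = 28
  between Z2 and DC: 16 + 13 − 8 = 21
Cheapest insertion is between A1 and J6, adding 11.
New total = 84 + 11 = 95.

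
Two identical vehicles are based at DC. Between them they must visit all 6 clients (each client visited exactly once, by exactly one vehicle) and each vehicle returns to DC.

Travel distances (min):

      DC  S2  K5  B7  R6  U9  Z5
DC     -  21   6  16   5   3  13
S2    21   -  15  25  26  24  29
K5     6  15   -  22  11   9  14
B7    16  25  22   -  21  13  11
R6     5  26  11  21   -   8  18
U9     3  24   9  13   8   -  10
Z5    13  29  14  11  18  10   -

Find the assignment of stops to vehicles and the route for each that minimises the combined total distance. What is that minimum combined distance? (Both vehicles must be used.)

80 min — the smallest possible combined total.

There are 2^5 − 1 = 31 ways to divide the 6 stops into two non-empty groups. For each, the best each vehicle can do is its own shortest tour through its group:
  {S2} + {K5, B7, R6, U9, Z5}: 42 + 57 = 99
  {K5} + {S2, B7, R6, U9, Z5}: 12 + 80 = 92
  {S2, K5} + {B7, R6, U9, Z5}: 42 + 50 = 92
  {B7} + {S2, K5, R6, U9, Z5}: 32 + 73 = 105
  {S2, B7} + {K5, R6, U9, Z5}: 62 + 43 = 105
  {K5, B7} + {S2, R6, U9, Z5}: 44 + 73 = 117
  … (31 splits in total)
  {R6} + {S2, K5, B7, U9, Z5}: 10 + 70 = 80  ← best
Best: vehicle 1 DC → R6 → DC = 10; vehicle 2 DC → K5 → S2 → B7 → Z5 → U9 → DC = 70; combined 80.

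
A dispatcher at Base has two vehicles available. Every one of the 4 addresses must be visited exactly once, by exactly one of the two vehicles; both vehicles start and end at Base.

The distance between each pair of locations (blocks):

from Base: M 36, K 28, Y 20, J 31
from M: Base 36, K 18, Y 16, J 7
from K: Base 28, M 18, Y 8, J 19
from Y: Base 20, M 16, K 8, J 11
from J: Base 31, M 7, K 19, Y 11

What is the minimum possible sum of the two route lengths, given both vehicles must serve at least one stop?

Minimum combined distance: 124 blocks.

Try each way of splitting the stops between the two vehicles (each non-empty) and, for each split, find the best tour for each vehicle:
  {M} + {K, Y, J}: 72 + 78 = 150
  {K} + {M, Y, J}: 56 + 74 = 130
  {M, K} + {Y, J}: 82 + 62 = 144
  {Y} + {M, K, J}: 40 + 84 = 124
  {M, Y} + {K, J}: 72 + 78 = 150
  {K, Y} + {M, J}: 56 + 74 = 130
  … (7 splits in total)
Best: vehicle 1 Base → Y → Base = 40; vehicle 2 Base → K → M → J → Base = 84; combined 124.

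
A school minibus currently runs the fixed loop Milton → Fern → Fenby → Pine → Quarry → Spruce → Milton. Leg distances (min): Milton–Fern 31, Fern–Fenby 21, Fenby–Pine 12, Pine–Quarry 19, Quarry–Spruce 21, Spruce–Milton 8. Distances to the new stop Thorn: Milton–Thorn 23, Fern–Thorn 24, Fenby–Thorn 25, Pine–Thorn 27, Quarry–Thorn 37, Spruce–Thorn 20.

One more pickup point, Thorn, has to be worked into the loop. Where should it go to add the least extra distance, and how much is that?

+16 min — insert Thorn between Milton and Fern.

Insertion cost between consecutive stops i–j is d(i,Thorn) + d(Thorn,j) − d(i,j):
  between Milton and Fern: 23 + 24 − 31 = 16
  between Fern and Fenby: 24 + 25 − 21 = 28
  between Fenby and Pine: 25 + 27 − 12 = 40
  between Pine and Quarry: 27 + 37 − 19 = 45
  between Quarry and Spruce: 37 + 20 − 21 = 36
  between Spruce and Milton: 20 + 23 − 8 = 35
Cheapest insertion is between Milton and Fern, adding 16.
New total = 112 + 16 = 128.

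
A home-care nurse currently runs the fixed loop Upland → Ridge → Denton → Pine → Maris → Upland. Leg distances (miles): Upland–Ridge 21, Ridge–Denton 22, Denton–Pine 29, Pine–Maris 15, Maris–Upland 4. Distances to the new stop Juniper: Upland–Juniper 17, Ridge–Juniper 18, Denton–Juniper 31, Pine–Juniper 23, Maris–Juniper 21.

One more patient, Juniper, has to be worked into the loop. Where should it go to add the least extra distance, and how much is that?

Insertion cost between consecutive stops i–j is d(i,Juniper) + d(Juniper,j) − d(i,j):
  between Upland and Ridge: 17 + 18 − 21 = 14
  between Ridge and Denton: 18 + 31 − 22 = 27
  between Denton and Pine: 31 + 23 − 29 = 25
  between Pine and Maris: 23 + 21 − 15 = 29
  between Maris and Upland: 21 + 17 − 4 = 34
Cheapest insertion is between Upland and Ridge, adding 14.
New total = 91 + 14 = 105.

Minimum extra distance: 14 miles, inserting Juniper between Upland and Ridge.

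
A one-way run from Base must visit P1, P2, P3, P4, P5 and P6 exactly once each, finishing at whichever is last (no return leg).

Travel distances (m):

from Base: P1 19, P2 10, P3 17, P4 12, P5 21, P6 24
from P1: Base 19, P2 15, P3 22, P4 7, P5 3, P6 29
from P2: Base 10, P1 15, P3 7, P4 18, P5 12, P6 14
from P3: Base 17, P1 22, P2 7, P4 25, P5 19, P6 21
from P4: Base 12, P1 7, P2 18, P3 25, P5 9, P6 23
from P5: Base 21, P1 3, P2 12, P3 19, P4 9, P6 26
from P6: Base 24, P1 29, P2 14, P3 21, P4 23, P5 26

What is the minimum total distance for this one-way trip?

There are 6! = 720 possible orderings.
Base → P1 → P2 → P3 → P4 → P5 → P6: 19+15+7+25+9+26 = 101
Base → P1 → P2 → P3 → P4 → P6 → P5: 19+15+7+25+23+26 = 115
Base → P1 → P2 → P3 → P5 → P4 → P6: 19+15+7+19+9+23 = 92
Base → P1 → P2 → P3 → P5 → P6 → P4: 19+15+7+19+26+23 = 109
Base → P1 → P2 → P3 → P6 → P4 → P5: 19+15+7+21+23+9 = 94
Base → P1 → P2 → P3 → P6 → P5 → P4: 19+15+7+21+26+9 = 97
Base → P1 → P2 → P4 → P3 → P5 → P6: 19+15+18+25+19+26 = 122
Base → P1 → P2 → P4 → P3 → P6 → P5: 19+15+18+25+21+26 = 124
… (712 more)
Base → P4 → P1 → P5 → P2 → P3 → P6: 12+7+3+12+7+21 = 62  ← best
The minimum is 62.
One shortest path: Base → P4 → P1 → P5 → P2 → P3 → P6.

Shortest open route: 62 m.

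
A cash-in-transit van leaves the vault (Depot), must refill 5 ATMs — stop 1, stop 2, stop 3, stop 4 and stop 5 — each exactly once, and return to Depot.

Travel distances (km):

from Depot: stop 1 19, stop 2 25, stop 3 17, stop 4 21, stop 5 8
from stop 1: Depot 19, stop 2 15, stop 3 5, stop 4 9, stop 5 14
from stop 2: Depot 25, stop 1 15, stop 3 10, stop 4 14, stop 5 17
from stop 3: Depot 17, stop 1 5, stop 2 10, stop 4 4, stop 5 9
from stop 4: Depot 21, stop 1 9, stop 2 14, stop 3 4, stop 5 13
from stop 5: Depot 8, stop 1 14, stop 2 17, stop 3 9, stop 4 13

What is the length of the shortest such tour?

67 km — the shortest possible round trip.

With 5 stops there are 5!/2 = 60 distinct round trips (a route and its reverse cost the same).
Depot → stop 1 → stop 2 → stop 3 → stop 4 → stop 5 → Depot: 19+15+10+4+13+8 = 69
Depot → stop 1 → stop 2 → stop 3 → stop 5 → stop 4 → Depot: 19+15+10+9+13+21 = 87
Depot → stop 1 → stop 2 → stop 4 → stop 3 → stop 5 → Depot: 19+15+14+4+9+8 = 69
Depot → stop 1 → stop 2 → stop 4 → stop 5 → stop 3 → Depot: 19+15+14+13+9+17 = 87
Depot → stop 1 → stop 2 → stop 5 → stop 3 → stop 4 → Depot: 19+15+17+9+4+21 = 85
Depot → stop 1 → stop 2 → stop 5 → stop 4 → stop 3 → Depot: 19+15+17+13+4+17 = 85
Depot → stop 1 → stop 3 → stop 2 → stop 4 → stop 5 → Depot: 19+5+10+14+13+8 = 69
Depot → stop 1 → stop 3 → stop 2 → stop 5 → stop 4 → Depot: 19+5+10+17+13+21 = 85
Depot → stop 1 → stop 3 → stop 4 → stop 2 → stop 5 → Depot: 19+5+4+14+17+8 = 67
Depot → stop 1 → stop 3 → stop 4 → stop 5 → stop 2 → Depot: 19+5+4+13+17+25 = 83
Depot → stop 1 → stop 3 → stop 5 → stop 2 → stop 4 → Depot: 19+5+9+17+14+21 = 85
Depot → stop 1 → stop 3 → stop 5 → stop 4 → stop 2 → Depot: 19+5+9+13+14+25 = 85
Depot → stop 1 → stop 4 → stop 2 → stop 3 → stop 5 → Depot: 19+9+14+10+9+8 = 69
Depot → stop 1 → stop 4 → stop 2 → stop 5 → stop 3 → Depot: 19+9+14+17+9+17 = 85
… (46 more)
The minimum is 67.
One optimal route: Depot → stop 1 → stop 3 → stop 4 → stop 2 → stop 5 → Depot (or its reverse).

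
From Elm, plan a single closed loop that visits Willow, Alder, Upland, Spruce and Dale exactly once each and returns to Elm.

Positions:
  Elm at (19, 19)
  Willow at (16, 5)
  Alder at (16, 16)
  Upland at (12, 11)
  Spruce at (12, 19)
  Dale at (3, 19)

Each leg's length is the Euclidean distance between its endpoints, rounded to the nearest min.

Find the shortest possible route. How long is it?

Minimum total distance: 50 min.

There are 60 distinct closed tours to check (reversals are equivalent).
Elm-Willow-Alder-Upland-Spruce-Dale-Elm: 14+11+6+8+9+16 = 64
Elm-Willow-Alder-Upland-Dale-Spruce-Elm: 14+11+6+12+9+7 = 59
Elm-Willow-Alder-Spruce-Upland-Dale-Elm: 14+11+5+8+12+16 = 66
Elm-Willow-Alder-Spruce-Dale-Upland-Elm: 14+11+5+9+12+11 = 62
Elm-Willow-Alder-Dale-Upland-Spruce-Elm: 14+11+13+12+8+7 = 65
Elm-Willow-Alder-Dale-Spruce-Upland-Elm: 14+11+13+9+8+11 = 66
Elm-Willow-Upland-Alder-Spruce-Dale-Elm: 14+7+6+5+9+16 = 57
Elm-Willow-Upland-Alder-Dale-Spruce-Elm: 14+7+6+13+9+7 = 56
Elm-Willow-Upland-Spruce-Alder-Dale-Elm: 14+7+8+5+13+16 = 63
Elm-Willow-Upland-Spruce-Dale-Alder-Elm: 14+7+8+9+13+4 = 55
Elm-Willow-Upland-Dale-Alder-Spruce-Elm: 14+7+12+13+5+7 = 58
Elm-Willow-Upland-Dale-Spruce-Alder-Elm: 14+7+12+9+5+4 = 51
Elm-Willow-Spruce-Alder-Upland-Dale-Elm: 14+15+5+6+12+16 = 68
Elm-Willow-Spruce-Alder-Dale-Upland-Elm: 14+15+5+13+12+11 = 70
… (46 more)
Elm-Alder-Willow-Upland-Dale-Spruce-Elm: 4+11+7+12+9+7 = 50  ← best
The minimum is 50.
One optimal route: Elm → Alder → Willow → Upland → Dale → Spruce → Elm (or its reverse).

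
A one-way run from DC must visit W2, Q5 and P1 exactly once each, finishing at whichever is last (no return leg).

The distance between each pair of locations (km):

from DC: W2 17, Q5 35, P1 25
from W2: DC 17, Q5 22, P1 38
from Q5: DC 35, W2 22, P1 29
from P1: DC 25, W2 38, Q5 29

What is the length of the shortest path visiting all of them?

There are 3! = 6 possible orderings.
DC - W2 - Q5 - P1: 17+22+29 = 68
DC - W2 - P1 - Q5: 17+38+29 = 84
DC - Q5 - W2 - P1: 35+22+38 = 95
DC - Q5 - P1 - W2: 35+29+38 = 102
DC - P1 - W2 - Q5: 25+38+22 = 85
DC - P1 - Q5 - W2: 25+29+22 = 76
The minimum is 68.
One shortest path: DC → W2 → Q5 → P1.

Shortest open route: 68 km.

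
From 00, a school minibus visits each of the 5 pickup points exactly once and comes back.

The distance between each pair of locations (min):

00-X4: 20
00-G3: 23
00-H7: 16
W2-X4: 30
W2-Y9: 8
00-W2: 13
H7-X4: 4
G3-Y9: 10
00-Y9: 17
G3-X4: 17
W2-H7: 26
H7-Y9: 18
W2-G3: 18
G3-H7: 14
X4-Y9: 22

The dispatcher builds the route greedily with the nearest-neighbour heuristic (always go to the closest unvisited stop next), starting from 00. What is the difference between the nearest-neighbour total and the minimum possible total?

1 min longer than the optimal tour.

00: W2=13, H7=16, Y9=17, X4=20, G3=23 ⇒ W2
W2: Y9=8, G3=18, H7=26, X4=30 ⇒ Y9
Y9: G3=10, H7=18, X4=22 ⇒ G3
G3: H7=14, X4=17 ⇒ H7
H7: X4=4 ⇒ X4
NN route 00 → W2 → Y9 → G3 → H7 → X4 → 00 costs 69.
Optimal: 00 → W2 → Y9 → G3 → X4 → H7 → 00 costs 68 (by enumerating all 60 distinct tours).
Excess = 69 − 68 = 1.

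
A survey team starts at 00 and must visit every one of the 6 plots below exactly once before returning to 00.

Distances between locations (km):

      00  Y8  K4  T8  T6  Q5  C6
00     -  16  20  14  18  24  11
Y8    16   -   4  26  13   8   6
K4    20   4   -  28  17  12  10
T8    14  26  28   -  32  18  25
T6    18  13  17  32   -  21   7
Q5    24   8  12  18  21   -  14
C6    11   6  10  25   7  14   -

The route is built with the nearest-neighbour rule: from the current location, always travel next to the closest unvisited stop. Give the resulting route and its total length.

00 → [C6:11 / T8:14 / Y8:16 / T6:18 / K4:20 / Q5:24] → C6 (11)
C6 → [Y8:6 / T6:7 / K4:10 / Q5:14 / T8:25] → Y8 (6)
Y8 → [K4:4 / Q5:8 / T6:13 / T8:26] → K4 (4)
K4 → [Q5:12 / T6:17 / T8:28] → Q5 (12)
Q5 → [T8:18 / T6:21] → T8 (18)
T8 → [T6:32] → T6 (32)
Return T6→00: 18.
Total = 11 + 6 + 4 + 12 + 18 + 32 + 18 = 101.

Nearest-neighbour total = 101 km; route 00 → C6 → Y8 → K4 → Q5 → T8 → T6 → 00.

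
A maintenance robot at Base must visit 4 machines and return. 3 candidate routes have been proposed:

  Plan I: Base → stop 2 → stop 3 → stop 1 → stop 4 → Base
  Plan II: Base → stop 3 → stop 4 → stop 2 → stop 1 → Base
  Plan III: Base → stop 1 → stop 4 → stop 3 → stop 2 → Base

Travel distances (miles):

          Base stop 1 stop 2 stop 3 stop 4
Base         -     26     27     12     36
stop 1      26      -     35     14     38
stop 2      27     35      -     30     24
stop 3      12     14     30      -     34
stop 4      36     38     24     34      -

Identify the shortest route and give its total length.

131 miles — Plan II is the shortest.

Plan I: 27 + 30 + 14 + 38 + 36 = 145
Plan II: 12 + 34 + 24 + 35 + 26 = 131
Plan III: 26 + 38 + 34 + 30 + 27 = 155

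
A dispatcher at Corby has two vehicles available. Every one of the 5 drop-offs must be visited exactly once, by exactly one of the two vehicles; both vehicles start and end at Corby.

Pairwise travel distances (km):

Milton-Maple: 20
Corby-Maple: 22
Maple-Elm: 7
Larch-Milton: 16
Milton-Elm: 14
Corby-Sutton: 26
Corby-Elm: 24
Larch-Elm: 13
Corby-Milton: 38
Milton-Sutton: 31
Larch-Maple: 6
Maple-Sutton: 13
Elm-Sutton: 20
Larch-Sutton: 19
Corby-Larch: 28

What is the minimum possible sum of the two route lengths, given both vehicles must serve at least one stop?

Try each way of splitting the stops between the two vehicles (each non-empty) and, for each split, find the best tour for each vehicle:
  {Larch} + {Milton, Maple, Elm, Sutton}: 56 + 97 = 153
  {Milton} + {Larch, Maple, Elm, Sutton}: 76 + 82 = 158
  {Larch, Milton} + {Maple, Elm, Sutton}: 82 + 70 = 152
  {Maple} + {Larch, Milton, Elm, Sutton}: 44 + 99 = 143
  {Larch, Maple} + {Milton, Elm, Sutton}: 56 + 95 = 151
  {Milton, Maple} + {Larch, Elm, Sutton}: 80 + 82 = 162
  … (15 splits in total)
  {Larch, Milton, Maple, Elm} + {Sutton}: 82 + 52 = 134  ← best
Best: vehicle 1 Corby → Maple → Larch → Milton → Elm → Corby = 82; vehicle 2 Corby → Sutton → Corby = 52; combined 134.

Minimum combined distance: 134 km.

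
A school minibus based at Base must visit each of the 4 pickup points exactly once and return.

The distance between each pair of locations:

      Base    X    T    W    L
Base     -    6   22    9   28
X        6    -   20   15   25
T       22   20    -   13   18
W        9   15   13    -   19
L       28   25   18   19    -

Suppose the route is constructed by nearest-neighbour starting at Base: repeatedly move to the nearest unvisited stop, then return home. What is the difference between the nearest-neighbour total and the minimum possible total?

Base: X=6, W=9, T=22, L=28 ⇒ X
X: W=15, T=20, L=25 ⇒ W
W: T=13, L=19 ⇒ T
T: L=18 ⇒ L
NN route Base → X → W → T → L → Base costs 80.
Optimal: Base → X → L → T → W → Base costs 71 (by enumerating all 12 distinct tours).
Excess = 80 − 71 = 9.

The nearest-neighbour route is 9 longer than optimal.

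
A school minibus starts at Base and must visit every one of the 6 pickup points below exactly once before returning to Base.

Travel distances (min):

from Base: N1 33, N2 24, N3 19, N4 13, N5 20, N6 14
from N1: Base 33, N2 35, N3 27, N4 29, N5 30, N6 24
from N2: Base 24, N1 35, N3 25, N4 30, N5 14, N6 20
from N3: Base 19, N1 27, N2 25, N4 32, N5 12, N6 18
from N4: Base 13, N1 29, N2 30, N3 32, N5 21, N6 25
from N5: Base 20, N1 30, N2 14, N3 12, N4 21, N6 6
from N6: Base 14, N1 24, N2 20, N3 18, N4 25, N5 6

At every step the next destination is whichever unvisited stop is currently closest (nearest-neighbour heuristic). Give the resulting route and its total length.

From Base: distances to unvisited — N4=13, N6=14, N3=19, N5=20, N2=24, N1=33. Nearest is N4 (13).
From N4: distances to unvisited — N5=21, N6=25, N1=29, N2=30, N3=32. Nearest is N5 (21).
From N5: distances to unvisited — N6=6, N3=12, N2=14, N1=30. Nearest is N6 (6).
From N6: distances to unvisited — N3=18, N2=20, N1=24. Nearest is N3 (18).
From N3: distances to unvisited — N2=25, N1=27. Nearest is N2 (25).
From N2: distances to unvisited — N1=35. Nearest is N1 (35).
Return N1→Base: 33.
Total = 13 + 21 + 6 + 18 + 25 + 35 + 33 = 151.

Total distance 151 min via the nearest-neighbour route Base → N4 → N5 → N6 → N3 → N2 → N1 → Base.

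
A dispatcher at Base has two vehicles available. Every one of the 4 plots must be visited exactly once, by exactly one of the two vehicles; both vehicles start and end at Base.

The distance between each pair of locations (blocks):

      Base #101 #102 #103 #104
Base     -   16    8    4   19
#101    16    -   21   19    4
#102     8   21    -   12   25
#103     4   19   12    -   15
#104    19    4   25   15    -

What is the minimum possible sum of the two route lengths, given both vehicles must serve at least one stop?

55 blocks — the smallest possible combined total.

Try each way of splitting the stops between the two vehicles (each non-empty) and, for each split, find the best tour for each vehicle:
  {#101} + {#102, #103, #104}: 32 + 52 = 84
  {#102} + {#101, #103, #104}: 16 + 39 = 55
  {#101, #102} + {#103, #104}: 45 + 38 = 83
  {#103} + {#101, #102, #104}: 8 + 52 = 60
  {#101, #103} + {#102, #104}: 39 + 52 = 91
  {#102, #103} + {#101, #104}: 24 + 39 = 63
  … (7 splits in total)
Best: vehicle 1 Base → #102 → Base = 16; vehicle 2 Base → #101 → #104 → #103 → Base = 39; combined 55.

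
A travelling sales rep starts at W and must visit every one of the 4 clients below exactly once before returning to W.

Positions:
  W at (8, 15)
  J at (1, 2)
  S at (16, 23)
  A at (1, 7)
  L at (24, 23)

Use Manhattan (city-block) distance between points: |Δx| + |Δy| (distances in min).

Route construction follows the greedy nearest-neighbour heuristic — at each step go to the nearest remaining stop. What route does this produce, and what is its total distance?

Total distance 88 min via the nearest-neighbour route W → A → J → S → L → W.

At W the remaining stops are A 15, S 16, J 20, L 24; go to A.
At A the remaining stops are J 5, S 31, L 39; go to J.
At J the remaining stops are S 36, L 44; go to S.
At S the remaining stops are L 8; go to L.
Return L→W: 24.
Total = 15 + 5 + 36 + 8 + 24 = 88.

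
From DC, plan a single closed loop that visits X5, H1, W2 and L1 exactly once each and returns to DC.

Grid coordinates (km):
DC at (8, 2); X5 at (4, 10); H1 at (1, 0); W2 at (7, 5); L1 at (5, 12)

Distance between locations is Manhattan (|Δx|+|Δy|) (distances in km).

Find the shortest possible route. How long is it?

Minimum total distance: 38 km.

With 4 stops there are 4!/2 = 12 distinct round trips (a route and its reverse cost the same).
DC → X5 → H1 → W2 → L1 → DC: 12+13+11+9+13 = 58
DC → X5 → H1 → L1 → W2 → DC: 12+13+16+9+4 = 54
DC → X5 → W2 → H1 → L1 → DC: 12+8+11+16+13 = 60
DC → X5 → W2 → L1 → H1 → DC: 12+8+9+16+9 = 54
DC → X5 → L1 → H1 → W2 → DC: 12+3+16+11+4 = 46
DC → X5 → L1 → W2 → H1 → DC: 12+3+9+11+9 = 44
DC → H1 → X5 → W2 → L1 → DC: 9+13+8+9+13 = 52
DC → H1 → X5 → L1 → W2 → DC: 9+13+3+9+4 = 38
DC → H1 → W2 → X5 → L1 → DC: 9+11+8+3+13 = 44
DC → H1 → L1 → X5 → W2 → DC: 9+16+3+8+4 = 40
DC → W2 → X5 → H1 → L1 → DC: 4+8+13+16+13 = 54
DC → W2 → H1 → X5 → L1 → DC: 4+11+13+3+13 = 44
The minimum is 38.
One optimal route: DC → H1 → X5 → L1 → W2 → DC (or its reverse).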